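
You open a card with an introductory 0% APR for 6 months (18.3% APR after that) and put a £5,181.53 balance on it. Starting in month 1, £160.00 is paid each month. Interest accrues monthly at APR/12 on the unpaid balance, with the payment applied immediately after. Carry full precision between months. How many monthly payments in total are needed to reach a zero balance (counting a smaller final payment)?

Promo months 1–6 at r₀ = 0%/12 = 0; months 7+ at r₁ = 18.3%/12 = 0.01525.
After month 6 (no interest yet): B = £5,181.53 − 6·£160.00 = £4,221.53.
Then at r₁ with £160.00/mo: n₂ = −ln(1 − r₁·B/P)/ln(1+r₁) ≈ 34.01 → 35 more payments.

41 payments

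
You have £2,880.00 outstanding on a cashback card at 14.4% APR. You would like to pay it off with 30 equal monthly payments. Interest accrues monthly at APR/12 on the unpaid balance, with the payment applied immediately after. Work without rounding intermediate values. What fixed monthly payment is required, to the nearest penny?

£114.88

Monthly rate r = 14.4%/12 = 1.2% = 0.012.
Level-payment amortization: P = B₀·r / (1 − (1+r)^(−n)) = 2880.00·0.012 / (1 − 1.012^(−30)).
Denominator 1 − (1+r)^(−30) = 0.300827038.
P = 34.56 / 0.300827038 ≈ 114.88.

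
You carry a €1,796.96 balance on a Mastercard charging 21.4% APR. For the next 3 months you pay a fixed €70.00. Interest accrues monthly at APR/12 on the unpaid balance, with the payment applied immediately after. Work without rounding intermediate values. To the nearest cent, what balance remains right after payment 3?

€1,681.05

Monthly rate r = 21.4%/12 = 1.78333% = 0.0178333.
Each month: B ← B·(1+r) − €70.00.
Month 1: interest €32.05; balance after payment €1,759.01.
Month 2: interest €31.37; balance after payment €1,720.37.
Month 3: interest €30.68; balance after payment €1,681.05.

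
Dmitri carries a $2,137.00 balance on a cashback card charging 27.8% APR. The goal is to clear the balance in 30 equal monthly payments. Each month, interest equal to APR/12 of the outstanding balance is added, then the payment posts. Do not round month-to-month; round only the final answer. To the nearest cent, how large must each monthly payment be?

$99.62

Monthly rate r = 27.8%/12 = 2.31667% = 0.0231667.
Level-payment amortization: P = B₀·r / (1 − (1+r)^(−n)) = 2137.00·0.0231667 / (1 − 1.02317^(−30)).
Denominator 1 − (1+r)^(−30) = 0.496953062.
P = 49.5072 / 0.496953062 ≈ 99.62.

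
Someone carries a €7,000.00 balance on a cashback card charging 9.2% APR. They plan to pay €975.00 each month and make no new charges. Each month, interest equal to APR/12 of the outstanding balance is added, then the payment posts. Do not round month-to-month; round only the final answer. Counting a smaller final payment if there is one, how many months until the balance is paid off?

8 months

Monthly rate r = 9.2%/12 = 0.766667% = 0.00766667.
Recurrence: B ← B·(1+r) − €975.00.
Month 1: interest €53.67; balance after payment €6,078.67.
Month 2: interest €46.60; balance after payment €5,150.27.
Closed form: n = −ln(1 − rB₀/P)/ln(1+r) = −ln(0.94496)/ln(1.00767) ≈ 7.413, so the balance reaches zero during payment 8.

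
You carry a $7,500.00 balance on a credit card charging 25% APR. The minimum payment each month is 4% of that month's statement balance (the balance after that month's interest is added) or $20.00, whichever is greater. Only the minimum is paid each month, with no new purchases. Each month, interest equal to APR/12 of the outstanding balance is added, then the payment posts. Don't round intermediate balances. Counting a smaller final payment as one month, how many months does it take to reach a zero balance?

170 months

Monthly rate r = 25%/12 = 2.08333% = 0.0208333.
While 4% of the post-interest balance exceeds $20.00, each month B ← (B·(1+r))·(1 − 0.04), i.e. B shrinks by the factor (1+r)·0.96 = 0.98.
This holds for months 1–136. Entering month 137 the balance is $480.63; 4% of the post-interest balance is now below $20.00, so the flat $20.00 minimum applies from here.
From month 137 a fixed $20.00 at rate r clears $480.63 in 34 more payments. Total: 136 + 34 = 170 months.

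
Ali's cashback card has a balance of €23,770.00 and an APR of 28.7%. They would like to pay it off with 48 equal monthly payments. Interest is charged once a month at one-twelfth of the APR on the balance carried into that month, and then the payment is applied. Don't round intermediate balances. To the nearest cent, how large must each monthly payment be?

Monthly rate r = 28.7%/12 = 2.39167% = 0.0239167.
Level-payment amortization: P = B₀·r / (1 − (1+r)^(−n)) = 23770.00·0.0239167 / (1 − 1.02392^(−48)).
Denominator 1 − (1+r)^(−48) = 0.678412905.
P = 568.499 / 0.678412905 ≈ 837.98.

€837.98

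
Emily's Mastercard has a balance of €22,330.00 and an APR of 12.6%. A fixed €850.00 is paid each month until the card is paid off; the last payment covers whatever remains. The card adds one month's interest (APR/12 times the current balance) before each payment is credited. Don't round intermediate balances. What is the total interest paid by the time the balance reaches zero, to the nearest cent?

Monthly rate r = 12.6%/12 = 1.05% = 0.0105.
Payoff takes n = ⌈−ln(1 − rB₀/P)/ln(1+r)⌉ = ⌈30.899⌉ = 31 payments; the last is €764.27.
Total paid = 30·€850.00 + €764.27 = €26,264.27.
Total interest = total paid − principal = €26,264.27 − €22,330.00 = €3,934.27.

€3,934.27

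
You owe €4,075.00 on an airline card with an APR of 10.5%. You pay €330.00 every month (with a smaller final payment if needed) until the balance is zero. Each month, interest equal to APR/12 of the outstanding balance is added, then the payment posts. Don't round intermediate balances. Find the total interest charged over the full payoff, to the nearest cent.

Monthly rate r = 10.5%/12 = 0.875% = 0.00875.
Payoff takes n = ⌈−ln(1 − rB₀/P)/ln(1+r)⌉ = ⌈13.125⌉ = 14 payments; the last is €41.41.
Total paid = 13·€330.00 + €41.41 = €4,331.41.
Total interest = total paid − principal = €4,331.41 − €4,075.00 = €256.41.

€256.41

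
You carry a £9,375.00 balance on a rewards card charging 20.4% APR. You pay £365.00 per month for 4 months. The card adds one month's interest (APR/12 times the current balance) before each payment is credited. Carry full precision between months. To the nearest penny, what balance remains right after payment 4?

Monthly rate r = 20.4%/12 = 1.7% = 0.017.
Each month: B ← B·(1+r) − £365.00.
Month 1: interest £159.37; balance after payment £9,169.38.
Month 2: interest £155.88; balance after payment £8,960.25.
Month 3: interest £152.32; balance after payment £8,747.58.
Month 4: interest £148.71; balance after payment £8,531.29.

£8,531.29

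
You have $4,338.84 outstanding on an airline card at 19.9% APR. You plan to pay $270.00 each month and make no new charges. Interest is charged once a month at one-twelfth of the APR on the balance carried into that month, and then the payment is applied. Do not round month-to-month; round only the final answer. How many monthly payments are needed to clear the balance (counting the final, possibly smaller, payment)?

Monthly rate r = 19.9%/12 = 1.65833% = 0.0165833.
Recurrence: B ← B·(1+r) − $270.00.
Month 1: interest $71.95; balance after payment $4,140.79.
Month 2: interest $68.67; balance after payment $3,939.46.
Closed form: n = −ln(1 − rB₀/P)/ln(1+r) = −ln(0.73351)/ln(1.01658) ≈ 18.843, so the balance reaches zero during payment 19.

19 payments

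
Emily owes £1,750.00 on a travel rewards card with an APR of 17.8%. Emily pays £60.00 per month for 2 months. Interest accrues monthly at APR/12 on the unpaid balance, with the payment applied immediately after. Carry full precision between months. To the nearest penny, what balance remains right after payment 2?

Monthly rate r = 17.8%/12 = 1.48333% = 0.0148333.
Each month: B ← B·(1+r) − £60.00.
Month 1: interest £25.96; balance after payment £1,715.96.
Month 2: interest £25.45; balance after payment £1,681.41.

£1,681.41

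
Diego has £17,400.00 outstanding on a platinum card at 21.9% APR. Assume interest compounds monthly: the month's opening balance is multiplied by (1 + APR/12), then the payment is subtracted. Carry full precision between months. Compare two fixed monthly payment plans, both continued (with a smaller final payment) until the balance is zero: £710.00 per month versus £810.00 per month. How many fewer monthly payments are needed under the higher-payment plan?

Monthly rate r = 21.9%/12 = 1.825% = 0.01825.
At £710.00/mo: n = ⌈−ln(1 − rB₀/P)/ln(1+r)⌉ = 33 payments (last £555.45); total interest = total paid − £17,400.00 = £5,875.45.
At £810.00/mo: 28 payments (last £419.86); total interest £4,889.86.
Payments saved = 33 − 28 = 5.

5 fewer payments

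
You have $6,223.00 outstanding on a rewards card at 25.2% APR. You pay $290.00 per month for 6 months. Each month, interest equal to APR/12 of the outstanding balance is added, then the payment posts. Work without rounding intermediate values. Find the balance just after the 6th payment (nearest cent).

Monthly rate r = 25.2%/12 = 2.1% = 0.021.
Each month: B ← B·(1+r) − $290.00.
Month 1: interest $130.68; balance after payment $6,063.68.
Month 2: interest $127.34; balance after payment $5,901.02.
Month 3: interest $123.92; balance after payment $5,734.94.
Month 4: interest $120.43; balance after payment $5,565.38.
Month 5: interest $116.87; balance after payment $5,392.25.
Month 6: interest $113.24; balance after payment $5,215.49.

$5,215.49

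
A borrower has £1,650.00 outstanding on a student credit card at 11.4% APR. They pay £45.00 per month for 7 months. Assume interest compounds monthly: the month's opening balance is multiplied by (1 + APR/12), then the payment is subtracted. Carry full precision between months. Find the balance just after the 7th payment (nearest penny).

£1,438.78

Monthly rate r = 11.4%/12 = 0.95% = 0.0095.
Each month: B ← B·(1+r) − £45.00.
Month 1: interest £15.67; balance after payment £1,620.67.
Month 2: interest £15.40; balance after payment £1,591.07.
Month 3: interest £15.12; balance after payment £1,561.19.
Month 4: interest £14.83; balance after payment £1,531.02.
Month 5: interest £14.54; balance after payment £1,500.56.
Month 6: interest £14.26; balance after payment £1,469.82.
Month 7: interest £13.96; balance after payment £1,438.78.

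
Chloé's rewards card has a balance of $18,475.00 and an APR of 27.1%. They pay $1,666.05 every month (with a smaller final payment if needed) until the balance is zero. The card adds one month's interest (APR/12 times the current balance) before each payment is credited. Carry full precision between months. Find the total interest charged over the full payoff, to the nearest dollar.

Monthly rate r = 27.1%/12 = 2.25833% = 0.0225833.
Payoff takes n = ⌈−ln(1 − rB₀/P)/ln(1+r)⌉ = ⌈12.908⌉ = 13 payments; the last is $1,513.68.
Total paid = 12·$1,666.05 + $1,513.68 = $21,506.28.
Total interest = total paid − principal = $21,506.28 − $18,475.00 = $3,031.28.

$3,031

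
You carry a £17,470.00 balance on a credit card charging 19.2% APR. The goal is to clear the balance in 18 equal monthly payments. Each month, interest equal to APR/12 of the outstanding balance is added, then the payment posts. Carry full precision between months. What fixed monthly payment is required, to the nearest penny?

Monthly rate r = 19.2%/12 = 1.6% = 0.016.
Level-payment amortization: P = B₀·r / (1 − (1+r)^(−n)) = 17470.00·0.016 / (1 − 1.016^(−18)).
Denominator 1 − (1+r)^(−18) = 0.248527215.
P = 279.52 / 0.248527215 ≈ 1124.71.

£1,124.71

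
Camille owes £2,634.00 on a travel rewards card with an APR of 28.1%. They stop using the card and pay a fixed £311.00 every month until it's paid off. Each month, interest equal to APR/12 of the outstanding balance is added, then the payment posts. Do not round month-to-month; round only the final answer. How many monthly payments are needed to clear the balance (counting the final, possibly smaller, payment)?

10 months

Monthly rate r = 28.1%/12 = 2.34167% = 0.0234167.
Recurrence: B ← B·(1+r) − £311.00.
Month 1: interest £61.68; balance after payment £2,384.68.
Month 2: interest £55.84; balance after payment £2,129.52.
Closed form: n = −ln(1 − rB₀/P)/ln(1+r) = −ln(0.80167)/ln(1.02342) ≈ 9.550, so the balance reaches zero during payment 10.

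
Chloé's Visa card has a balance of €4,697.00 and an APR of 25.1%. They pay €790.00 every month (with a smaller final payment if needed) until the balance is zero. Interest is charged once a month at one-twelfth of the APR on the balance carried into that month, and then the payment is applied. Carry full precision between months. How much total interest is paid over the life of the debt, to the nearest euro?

€373

Monthly rate r = 25.1%/12 = 2.09167% = 0.0209167.
Payoff takes n = ⌈−ln(1 − rB₀/P)/ln(1+r)⌉ = ⌈6.415⌉ = 7 payments; the last is €330.05.
Total paid = 6·€790.00 + €330.05 = €5,070.05.
Total interest = total paid − principal = €5,070.05 − €4,697.00 = €373.05.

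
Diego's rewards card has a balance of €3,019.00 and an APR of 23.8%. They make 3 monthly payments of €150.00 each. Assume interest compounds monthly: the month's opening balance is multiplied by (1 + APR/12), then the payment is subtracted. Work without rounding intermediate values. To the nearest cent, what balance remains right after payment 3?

€2,743.23

Monthly rate r = 23.8%/12 = 1.98333% = 0.0198333.
Each month: B ← B·(1+r) − €150.00.
Month 1: interest €59.88; balance after payment €2,928.88.
Month 2: interest €58.09; balance after payment €2,836.97.
Month 3: interest €56.27; balance after payment €2,743.23.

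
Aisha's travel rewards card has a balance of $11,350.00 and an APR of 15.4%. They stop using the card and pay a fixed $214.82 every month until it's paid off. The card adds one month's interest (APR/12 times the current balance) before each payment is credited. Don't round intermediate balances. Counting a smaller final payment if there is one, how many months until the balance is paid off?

Monthly rate r = 15.4%/12 = 1.28333% = 0.0128333.
Recurrence: B ← B·(1+r) − $214.82.
Month 1: interest $145.66; balance after payment $11,280.84.
Month 2: interest $144.77; balance after payment $11,210.79.
Closed form: n = −ln(1 − rB₀/P)/ln(1+r) = −ln(0.32195)/ln(1.01283) ≈ 88.879, so the balance reaches zero during payment 89.

89 months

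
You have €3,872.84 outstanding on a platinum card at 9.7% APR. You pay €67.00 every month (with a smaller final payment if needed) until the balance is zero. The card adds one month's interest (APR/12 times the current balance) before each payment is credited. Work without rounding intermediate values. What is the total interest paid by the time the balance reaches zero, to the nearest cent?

Monthly rate r = 9.7%/12 = 0.808333% = 0.00808333.
Payoff takes n = ⌈−ln(1 − rB₀/P)/ln(1+r)⌉ = ⌈78.215⌉ = 79 payments; the last is €14.44.
Total paid = 78·€67.00 + €14.44 = €5,240.44.
Total interest = total paid − principal = €5,240.44 − €3,872.84 = €1,367.60.

€1,367.60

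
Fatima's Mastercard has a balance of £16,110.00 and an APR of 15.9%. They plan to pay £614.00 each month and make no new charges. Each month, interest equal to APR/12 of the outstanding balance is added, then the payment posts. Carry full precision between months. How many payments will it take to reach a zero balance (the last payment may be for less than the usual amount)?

33 payments

Monthly rate r = 15.9%/12 = 1.325% = 0.01325.
Recurrence: B ← B·(1+r) − £614.00.
Month 1: interest £213.46; balance after payment £15,709.46.
Month 2: interest £208.15; balance after payment £15,303.61.
Closed form: n = −ln(1 − rB₀/P)/ln(1+r) = −ln(0.65235)/ln(1.01325) ≈ 32.453, so the balance reaches zero during payment 33.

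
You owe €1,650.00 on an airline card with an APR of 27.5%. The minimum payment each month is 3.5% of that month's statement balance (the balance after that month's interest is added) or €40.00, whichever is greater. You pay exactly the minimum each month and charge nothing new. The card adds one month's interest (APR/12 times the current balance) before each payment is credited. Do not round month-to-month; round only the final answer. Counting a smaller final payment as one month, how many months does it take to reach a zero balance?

Monthly rate r = 27.5%/12 = 2.29167% = 0.0229167.
While 3.5% of the post-interest balance exceeds €40.00, each month B ← (B·(1+r))·(1 − 0.035), i.e. B shrinks by the factor (1+r)·0.965 = 0.98711.
This holds for months 1–31. Entering month 32 the balance is €1,103.77; 3.5% of the post-interest balance is now below €40.00, so the flat €40.00 minimum applies from here.
From month 32 a fixed €40.00 at rate r clears €1,103.77 in 45 more payments. Total: 31 + 45 = 76 months.

76 months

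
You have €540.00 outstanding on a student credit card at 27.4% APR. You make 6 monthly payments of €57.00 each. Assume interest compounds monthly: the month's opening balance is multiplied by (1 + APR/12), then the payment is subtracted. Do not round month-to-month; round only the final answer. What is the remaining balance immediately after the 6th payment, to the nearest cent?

€256.21

Monthly rate r = 27.4%/12 = 2.28333% = 0.0228333.
Each month: B ← B·(1+r) − €57.00.
Month 1: interest €12.33; balance after payment €495.33.
Month 2: interest €11.31; balance after payment €449.64.
Month 3: interest €10.27; balance after payment €402.91.
Month 4: interest €9.20; balance after payment €355.11.
Month 5: interest €8.11; balance after payment €306.21.
Month 6: interest €6.99; balance after payment €256.21.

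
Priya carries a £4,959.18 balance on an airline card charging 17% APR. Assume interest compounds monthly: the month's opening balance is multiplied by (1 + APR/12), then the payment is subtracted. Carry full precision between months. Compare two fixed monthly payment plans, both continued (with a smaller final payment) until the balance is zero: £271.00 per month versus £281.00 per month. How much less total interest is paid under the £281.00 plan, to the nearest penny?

£33.86

Monthly rate r = 17%/12 = 1.41667% = 0.0141667.
At £271.00/mo: n = ⌈−ln(1 − rB₀/P)/ln(1+r)⌉ = 22 payments (last £90.41); total interest = total paid − £4,959.18 = £822.23.
At £281.00/mo: 21 payments (last £127.55); total interest £788.37.
Interest saved = £822.23 − £788.37 = £33.86.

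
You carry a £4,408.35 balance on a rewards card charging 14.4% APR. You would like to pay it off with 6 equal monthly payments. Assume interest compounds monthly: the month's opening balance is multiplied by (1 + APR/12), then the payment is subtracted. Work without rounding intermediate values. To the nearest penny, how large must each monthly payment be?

£765.89

Monthly rate r = 14.4%/12 = 1.2% = 0.012.
Level-payment amortization: P = B₀·r / (1 − (1+r)^(−n)) = 4408.35·0.012 / (1 − 1.012^(−6)).
Denominator 1 − (1+r)^(−6) = 0.0690702166.
P = 52.9002 / 0.0690702166 ≈ 765.89.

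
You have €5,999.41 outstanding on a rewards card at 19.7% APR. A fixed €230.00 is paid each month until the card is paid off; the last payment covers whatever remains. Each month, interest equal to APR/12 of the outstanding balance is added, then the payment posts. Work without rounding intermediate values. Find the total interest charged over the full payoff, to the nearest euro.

Monthly rate r = 19.7%/12 = 1.64167% = 0.0164167.
Payoff takes n = ⌈−ln(1 − rB₀/P)/ln(1+r)⌉ = ⌈34.329⌉ = 35 payments; the last is €76.18.
Total paid = 34·€230.00 + €76.18 = €7,896.18.
Total interest = total paid − principal = €7,896.18 − €5,999.41 = €1,896.77.

€1,897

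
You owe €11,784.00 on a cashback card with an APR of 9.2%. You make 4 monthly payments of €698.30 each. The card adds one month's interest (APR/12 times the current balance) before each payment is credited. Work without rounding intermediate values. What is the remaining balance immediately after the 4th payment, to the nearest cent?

€9,324.07

Monthly rate r = 9.2%/12 = 0.766667% = 0.00766667.
Each month: B ← B·(1+r) − €698.30.
Month 1: interest €90.34; balance after payment €11,176.04.
Month 2: interest €85.68; balance after payment €10,563.43.
Month 3: interest €80.99; balance after payment €9,946.11.
Month 4: interest €76.25; balance after payment €9,324.07.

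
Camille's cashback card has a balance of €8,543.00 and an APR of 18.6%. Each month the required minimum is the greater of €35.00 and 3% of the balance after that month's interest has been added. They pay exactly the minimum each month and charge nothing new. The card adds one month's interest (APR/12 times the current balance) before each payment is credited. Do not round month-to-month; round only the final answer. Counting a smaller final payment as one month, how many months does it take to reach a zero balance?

Monthly rate r = 18.6%/12 = 1.55% = 0.0155.
While 3% of the post-interest balance exceeds €35.00, each month B ← (B·(1+r))·(1 − 0.03), i.e. B shrinks by the factor (1+r)·0.97 = 0.98503.
This holds for months 1–134. Entering month 135 the balance is €1,132.75; 3% of the post-interest balance is now below €35.00, so the flat €35.00 minimum applies from here.
From month 135 a fixed €35.00 at rate r clears €1,132.75 in 46 more payments. Total: 134 + 46 = 180 months.

180 months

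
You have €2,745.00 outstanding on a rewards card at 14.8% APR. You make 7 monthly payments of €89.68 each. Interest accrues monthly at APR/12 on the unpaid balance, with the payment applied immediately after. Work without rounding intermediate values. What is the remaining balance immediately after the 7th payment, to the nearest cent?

€2,339.47

Monthly rate r = 14.8%/12 = 1.23333% = 0.0123333.
Each month: B ← B·(1+r) − €89.68.
Month 1: interest €33.85; balance after payment €2,689.18.
Month 2: interest €33.17; balance after payment €2,632.66.
Month 3: interest €32.47; balance after payment €2,575.45.
Month 4: interest €31.76; balance after payment €2,517.53.
Month 5: interest €31.05; balance after payment €2,458.90.
Month 6: interest €30.33; balance after payment €2,399.55.
Month 7: interest €29.59; balance after payment €2,339.47.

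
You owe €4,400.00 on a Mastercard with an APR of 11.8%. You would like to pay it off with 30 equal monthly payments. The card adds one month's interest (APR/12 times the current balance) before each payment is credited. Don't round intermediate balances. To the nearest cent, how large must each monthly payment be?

Monthly rate r = 11.8%/12 = 0.983333% = 0.00983333.
Level-payment amortization: P = B₀·r / (1 − (1+r)^(−n)) = 4400.00·0.00983333 / (1 − 1.00983^(−30)).
Denominator 1 − (1+r)^(−30) = 0.254394786.
P = 43.2667 / 0.254394786 ≈ 170.08.

€170.08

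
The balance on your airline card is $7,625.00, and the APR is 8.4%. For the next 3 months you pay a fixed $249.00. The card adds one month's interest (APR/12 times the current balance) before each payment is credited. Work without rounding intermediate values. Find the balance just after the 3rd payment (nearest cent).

$7,034.01

Monthly rate r = 8.4%/12 = 0.7% = 0.007.
Each month: B ← B·(1+r) − $249.00.
Month 1: interest $53.38; balance after payment $7,429.38.
Month 2: interest $52.01; balance after payment $7,232.38.
Month 3: interest $50.63; balance after payment $7,034.01.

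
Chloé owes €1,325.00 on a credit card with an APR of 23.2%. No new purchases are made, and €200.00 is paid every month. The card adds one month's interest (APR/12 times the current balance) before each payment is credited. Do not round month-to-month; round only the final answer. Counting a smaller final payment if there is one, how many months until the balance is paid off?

8 months

Monthly rate r = 23.2%/12 = 1.93333% = 0.0193333.
Recurrence: B ← B·(1+r) − €200.00.
Month 1: interest €25.62; balance after payment €1,150.62.
Month 2: interest €22.25; balance after payment €972.86.
Closed form: n = −ln(1 − rB₀/P)/ln(1+r) = −ln(0.87192)/ln(1.01933) ≈ 7.158, so the balance reaches zero during payment 8.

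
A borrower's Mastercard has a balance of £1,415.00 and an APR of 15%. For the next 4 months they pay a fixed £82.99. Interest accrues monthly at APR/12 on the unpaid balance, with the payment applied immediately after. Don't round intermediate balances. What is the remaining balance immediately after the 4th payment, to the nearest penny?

£1,148.85

Monthly rate r = 15%/12 = 1.25% = 0.0125.
Each month: B ← B·(1+r) − £82.99.
Month 1: interest £17.69; balance after payment £1,349.70.
Month 2: interest £16.87; balance after payment £1,283.58.
Month 3: interest £16.04; balance after payment £1,216.63.
Month 4: interest £15.21; balance after payment £1,148.85.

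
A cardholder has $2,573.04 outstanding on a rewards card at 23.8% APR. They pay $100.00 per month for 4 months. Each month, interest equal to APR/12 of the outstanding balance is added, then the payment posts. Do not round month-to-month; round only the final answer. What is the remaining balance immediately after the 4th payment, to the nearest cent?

$2,371.26

Monthly rate r = 23.8%/12 = 1.98333% = 0.0198333.
Each month: B ← B·(1+r) − $100.00.
Month 1: interest $51.03; balance after payment $2,524.07.
Month 2: interest $50.06; balance after payment $2,474.13.
Month 3: interest $49.07; balance after payment $2,423.20.
Month 4: interest $48.06; balance after payment $2,371.26.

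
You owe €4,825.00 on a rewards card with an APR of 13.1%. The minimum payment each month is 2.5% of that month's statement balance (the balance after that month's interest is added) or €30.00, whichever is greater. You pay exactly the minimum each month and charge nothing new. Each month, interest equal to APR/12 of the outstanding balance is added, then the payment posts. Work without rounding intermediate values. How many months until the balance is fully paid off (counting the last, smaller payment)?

Monthly rate r = 13.1%/12 = 1.09167% = 0.0109167.
While 2.5% of the post-interest balance exceeds €30.00, each month B ← (B·(1+r))·(1 − 0.025), i.e. B shrinks by the factor (1+r)·0.975 = 0.98564.
This holds for months 1–97. Entering month 98 the balance is €1,186.68; 2.5% of the post-interest balance is now below €30.00, so the flat €30.00 minimum applies from here.
From month 98 a fixed €30.00 at rate r clears €1,186.68 in 53 more payments. Total: 97 + 53 = 150 months.

150 months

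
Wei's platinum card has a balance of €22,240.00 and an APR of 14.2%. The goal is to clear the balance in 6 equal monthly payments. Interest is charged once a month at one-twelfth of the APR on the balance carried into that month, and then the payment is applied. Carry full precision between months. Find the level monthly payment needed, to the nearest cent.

Monthly rate r = 14.2%/12 = 1.18333% = 0.0118333.
Level-payment amortization: P = B₀·r / (1 − (1+r)^(−n)) = 22240.00·0.0118333 / (1 − 1.01183^(−6)).
Denominator 1 − (1+r)^(−6) = 0.0681497951.
P = 263.173 / 0.0681497951 ≈ 3861.69.

€3,861.69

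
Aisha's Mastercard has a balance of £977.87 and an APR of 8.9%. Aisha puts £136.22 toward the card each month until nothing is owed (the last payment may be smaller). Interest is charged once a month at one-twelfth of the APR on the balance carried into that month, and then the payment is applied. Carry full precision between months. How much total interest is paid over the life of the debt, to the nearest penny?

£30.84

Monthly rate r = 8.9%/12 = 0.741667% = 0.00741667.
Payoff takes n = ⌈−ln(1 − rB₀/P)/ln(1+r)⌉ = ⌈7.404⌉ = 8 payments; the last is £55.17.
Total paid = 7·£136.22 + £55.17 = £1,008.71.
Total interest = total paid − principal = £1,008.71 − £977.87 = £30.84.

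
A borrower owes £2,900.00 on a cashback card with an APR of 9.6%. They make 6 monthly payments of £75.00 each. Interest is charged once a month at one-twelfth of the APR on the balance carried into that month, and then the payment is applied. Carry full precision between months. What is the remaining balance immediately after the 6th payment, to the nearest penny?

£2,582.92

Monthly rate r = 9.6%/12 = 0.8% = 0.008.
Each month: B ← B·(1+r) − £75.00.
Month 1: interest £23.20; balance after payment £2,848.20.
Month 2: interest £22.79; balance after payment £2,795.99.
Month 3: interest £22.37; balance after payment £2,743.35.
Month 4: interest £21.95; balance after payment £2,690.30.
Month 5: interest £21.52; balance after payment £2,636.82.
Month 6: interest £21.09; balance after payment £2,582.92.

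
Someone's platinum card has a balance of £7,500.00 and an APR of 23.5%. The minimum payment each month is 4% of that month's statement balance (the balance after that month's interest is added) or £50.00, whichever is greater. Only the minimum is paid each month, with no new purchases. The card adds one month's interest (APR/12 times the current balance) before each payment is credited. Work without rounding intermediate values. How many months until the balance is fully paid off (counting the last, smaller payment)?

Monthly rate r = 23.5%/12 = 1.95833% = 0.0195833.
While 4% of the post-interest balance exceeds £50.00, each month B ← (B·(1+r))·(1 − 0.04), i.e. B shrinks by the factor (1+r)·0.96 = 0.9788.
This holds for months 1–85. Entering month 86 the balance is £1,213.52; 4% of the post-interest balance is now below £50.00, so the flat £50.00 minimum applies from here.
From month 86 a fixed £50.00 at rate r clears £1,213.52 in 34 more payments. Total: 85 + 34 = 119 months.

119 months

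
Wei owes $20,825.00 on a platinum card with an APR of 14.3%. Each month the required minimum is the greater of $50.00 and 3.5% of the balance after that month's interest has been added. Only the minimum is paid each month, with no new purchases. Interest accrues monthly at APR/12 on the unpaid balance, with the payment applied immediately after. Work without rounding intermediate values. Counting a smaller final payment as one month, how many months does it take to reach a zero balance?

Monthly rate r = 14.3%/12 = 1.19167% = 0.0119167.
While 3.5% of the post-interest balance exceeds $50.00, each month B ← (B·(1+r))·(1 − 0.035), i.e. B shrinks by the factor (1+r)·0.965 = 0.9765.
This holds for months 1–114. Entering month 115 the balance is $1,384.20; 3.5% of the post-interest balance is now below $50.00, so the flat $50.00 minimum applies from here.
From month 115 a fixed $50.00 at rate r clears $1,384.20 in 34 more payments. Total: 114 + 34 = 148 months.

148 months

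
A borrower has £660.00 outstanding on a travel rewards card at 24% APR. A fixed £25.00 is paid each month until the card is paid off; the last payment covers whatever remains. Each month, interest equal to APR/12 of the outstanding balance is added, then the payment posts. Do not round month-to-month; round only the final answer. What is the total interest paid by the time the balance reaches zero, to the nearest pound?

£288

Monthly rate r = 24%/12 = 2% = 0.02.
Payoff takes n = ⌈−ln(1 − rB₀/P)/ln(1+r)⌉ = ⌈37.913⌉ = 38 payments; the last is £22.84.
Total paid = 37·£25.00 + £22.84 = £947.84.
Total interest = total paid − principal = £947.84 − £660.00 = £287.84.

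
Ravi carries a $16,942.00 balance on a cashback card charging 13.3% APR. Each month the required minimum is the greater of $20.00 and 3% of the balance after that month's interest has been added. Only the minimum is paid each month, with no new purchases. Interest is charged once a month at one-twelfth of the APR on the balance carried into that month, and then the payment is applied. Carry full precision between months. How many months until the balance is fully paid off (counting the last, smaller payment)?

Monthly rate r = 13.3%/12 = 1.10833% = 0.0110833.
While 3% of the post-interest balance exceeds $20.00, each month B ← (B·(1+r))·(1 − 0.03), i.e. B shrinks by the factor (1+r)·0.97 = 0.98075.
This holds for months 1–168. Entering month 169 the balance is $646.88; 3% of the post-interest balance is now below $20.00, so the flat $20.00 minimum applies from here.
From month 169 a fixed $20.00 at rate r clears $646.88 in 41 more payments. Total: 168 + 41 = 209 months.

209 months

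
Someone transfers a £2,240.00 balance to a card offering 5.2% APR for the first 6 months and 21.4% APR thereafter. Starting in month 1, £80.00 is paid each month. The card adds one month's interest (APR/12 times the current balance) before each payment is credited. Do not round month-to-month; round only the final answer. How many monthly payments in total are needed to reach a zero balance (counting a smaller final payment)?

Promo months 1–6 at r₀ = 5.2%/12 = 0.00433333; months 7+ at r₁ = 21.4%/12 = 0.0178333.
After month 6: iterate B ← B·(1+r₀) − £80.00 for 6 months → £1,813.64.
Then at r₁ with £80.00/mo: n₂ = −ln(1 − r₁·B/P)/ln(1+r₁) ≈ 29.31 → 30 more payments.

36 months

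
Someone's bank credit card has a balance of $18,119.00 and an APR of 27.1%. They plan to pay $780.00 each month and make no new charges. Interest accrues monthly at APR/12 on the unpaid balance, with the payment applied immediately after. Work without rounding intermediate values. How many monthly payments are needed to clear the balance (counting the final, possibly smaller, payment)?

Monthly rate r = 27.1%/12 = 2.25833% = 0.0225833.
Recurrence: B ← B·(1+r) − $780.00.
Month 1: interest $409.19; balance after payment $17,748.19.
Month 2: interest $400.81; balance after payment $17,369.00.
Closed form: n = −ln(1 − rB₀/P)/ln(1+r) = −ln(0.4754)/ln(1.02258) ≈ 33.297, so the balance reaches zero during payment 34.

34 payments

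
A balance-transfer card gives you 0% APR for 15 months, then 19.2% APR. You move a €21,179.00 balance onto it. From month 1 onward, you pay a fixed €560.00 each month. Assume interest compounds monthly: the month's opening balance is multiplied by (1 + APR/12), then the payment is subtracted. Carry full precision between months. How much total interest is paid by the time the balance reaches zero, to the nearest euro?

Promo months 1–15 at r₀ = 0%/12 = 0; months 16+ at r₁ = 19.2%/12 = 0.016.
After month 15 (no interest yet): B = €21,179.00 − 15·€560.00 = €12,779.00.
Then at r₁ with €560.00/mo: n₂ = −ln(1 − r₁·B/P)/ln(1+r₁) ≈ 28.62 → 29 more payments.
Total paid = 43·€560.00 + €348.78 = €24,428.78; interest = €24,428.78 − €21,179.00 = €3,249.78.

€3,250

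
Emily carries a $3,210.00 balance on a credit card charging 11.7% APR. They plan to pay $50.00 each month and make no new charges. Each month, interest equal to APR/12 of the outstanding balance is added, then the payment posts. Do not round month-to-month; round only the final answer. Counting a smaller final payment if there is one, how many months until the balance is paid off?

102 payments

Monthly rate r = 11.7%/12 = 0.975% = 0.00975.
Recurrence: B ← B·(1+r) − $50.00.
Month 1: interest $31.30; balance after payment $3,191.30.
Month 2: interest $31.12; balance after payment $3,172.41.
Closed form: n = −ln(1 − rB₀/P)/ln(1+r) = −ln(0.37405)/ln(1.00975) ≈ 101.349, so the balance reaches zero during payment 102.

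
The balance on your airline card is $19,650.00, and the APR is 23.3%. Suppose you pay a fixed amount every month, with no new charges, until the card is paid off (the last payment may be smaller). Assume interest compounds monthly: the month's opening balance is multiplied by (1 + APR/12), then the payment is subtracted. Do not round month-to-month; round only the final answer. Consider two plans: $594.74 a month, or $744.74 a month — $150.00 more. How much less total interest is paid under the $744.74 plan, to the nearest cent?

$3,918.14

Monthly rate r = 23.3%/12 = 1.94167% = 0.0194167.
At $594.74/mo: n = ⌈−ln(1 − rB₀/P)/ln(1+r)⌉ = 54 payments (last $207.32); total interest = total paid − $19,650.00 = $12,078.54.
At $744.74/mo: 38 payments (last $255.02); total interest $8,160.40.
Interest saved = $12,078.54 − $8,160.40 = $3,918.14.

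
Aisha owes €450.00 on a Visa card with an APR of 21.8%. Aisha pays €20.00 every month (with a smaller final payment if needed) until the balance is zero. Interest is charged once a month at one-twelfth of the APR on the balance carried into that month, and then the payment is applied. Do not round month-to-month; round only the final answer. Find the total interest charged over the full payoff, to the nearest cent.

Monthly rate r = 21.8%/12 = 1.81667% = 0.0181667.
Payoff takes n = ⌈−ln(1 − rB₀/P)/ln(1+r)⌉ = ⌈29.189⌉ = 30 payments; the last is €3.82.
Total paid = 29·€20.00 + €3.82 = €583.82.
Total interest = total paid − principal = €583.82 − €450.00 = €133.82.

€133.82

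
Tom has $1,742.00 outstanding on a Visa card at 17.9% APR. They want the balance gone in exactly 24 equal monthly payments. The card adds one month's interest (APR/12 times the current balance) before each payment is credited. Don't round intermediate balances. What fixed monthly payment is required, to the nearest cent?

Monthly rate r = 17.9%/12 = 1.49167% = 0.0149167.
Level-payment amortization: P = B₀·r / (1 − (1+r)^(−n)) = 1742.00·0.0149167 / (1 − 1.01492^(−24)).
Denominator 1 − (1+r)^(−24) = 0.299076253.
P = 25.9848 / 0.299076253 ≈ 86.88.

$86.88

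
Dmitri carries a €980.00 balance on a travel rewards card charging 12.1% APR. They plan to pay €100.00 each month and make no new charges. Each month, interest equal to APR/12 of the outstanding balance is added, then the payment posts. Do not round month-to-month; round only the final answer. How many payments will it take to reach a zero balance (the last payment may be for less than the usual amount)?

Monthly rate r = 12.1%/12 = 1.00833% = 0.0100833.
Recurrence: B ← B·(1+r) − €100.00.
Month 1: interest €9.88; balance after payment €889.88.
Month 2: interest €8.97; balance after payment €798.85.
Closed form: n = −ln(1 − rB₀/P)/ln(1+r) = −ln(0.90118)/ln(1.01008) ≈ 10.371, so the balance reaches zero during payment 11.

11 months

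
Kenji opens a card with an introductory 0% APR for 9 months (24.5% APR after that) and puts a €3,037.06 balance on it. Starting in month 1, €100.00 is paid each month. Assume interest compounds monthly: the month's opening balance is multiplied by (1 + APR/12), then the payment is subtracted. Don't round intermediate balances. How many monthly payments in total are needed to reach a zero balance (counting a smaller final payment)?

Promo months 1–9 at r₀ = 0%/12 = 0; months 10+ at r₁ = 24.5%/12 = 0.0204167.
After month 9 (no interest yet): B = €3,037.06 − 9·€100.00 = €2,137.06.
Then at r₁ with €100.00/mo: n₂ = −ln(1 − r₁·B/P)/ln(1+r₁) ≈ 28.36 → 29 more payments.

38 payments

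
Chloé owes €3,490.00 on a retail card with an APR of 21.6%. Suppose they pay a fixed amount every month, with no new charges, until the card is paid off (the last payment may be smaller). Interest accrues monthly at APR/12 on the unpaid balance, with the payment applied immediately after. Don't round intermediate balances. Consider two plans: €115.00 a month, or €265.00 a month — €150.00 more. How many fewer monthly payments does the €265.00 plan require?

Monthly rate r = 21.6%/12 = 1.8% = 0.018.
At €115.00/mo: n = ⌈−ln(1 − rB₀/P)/ln(1+r)⌉ = 45 payments (last €34.23); total interest = total paid − €3,490.00 = €1,604.23.
At €265.00/mo: 16 payments (last €44.49); total interest €529.49.
Payments saved = 45 − 16 = 29.

29 fewer payments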